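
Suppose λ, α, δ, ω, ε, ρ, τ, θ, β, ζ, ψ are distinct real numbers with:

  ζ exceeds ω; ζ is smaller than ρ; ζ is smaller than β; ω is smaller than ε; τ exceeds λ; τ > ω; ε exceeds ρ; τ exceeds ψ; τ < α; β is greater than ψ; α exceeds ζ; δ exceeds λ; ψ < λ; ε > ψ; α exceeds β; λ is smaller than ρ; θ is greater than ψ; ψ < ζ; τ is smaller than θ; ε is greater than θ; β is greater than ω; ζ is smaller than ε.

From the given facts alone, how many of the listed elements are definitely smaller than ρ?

From ρ the given relations immediately reach λ, ζ.
From those, ψ, ω — 4 in total.
Nothing else is reachable below ρ; 4 in all.

4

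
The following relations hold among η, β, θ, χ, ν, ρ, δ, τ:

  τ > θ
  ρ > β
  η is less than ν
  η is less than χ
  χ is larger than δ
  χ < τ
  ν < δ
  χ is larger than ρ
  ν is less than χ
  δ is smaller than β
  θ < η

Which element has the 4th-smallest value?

Chaining the given pairs: θ < η < ν < δ < β < ρ < χ < τ.
Counting 4 from the smallest end gives δ.

δ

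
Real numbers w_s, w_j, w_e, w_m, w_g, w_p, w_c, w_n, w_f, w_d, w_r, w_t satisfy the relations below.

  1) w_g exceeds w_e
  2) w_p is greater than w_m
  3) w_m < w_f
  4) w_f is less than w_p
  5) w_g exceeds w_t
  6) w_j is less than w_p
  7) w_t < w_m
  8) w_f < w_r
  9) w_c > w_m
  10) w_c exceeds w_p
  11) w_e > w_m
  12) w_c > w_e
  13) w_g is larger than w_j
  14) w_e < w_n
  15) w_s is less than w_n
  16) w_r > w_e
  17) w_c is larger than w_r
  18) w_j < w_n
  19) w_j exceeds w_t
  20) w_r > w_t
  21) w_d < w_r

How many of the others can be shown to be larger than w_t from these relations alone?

9

From w_t the given relations immediately reach w_m, w_j, w_r, w_g.
From those, w_e, w_f, w_p, w_c, w_n — 9 in total.
No other element is forced above w_t by the given relations, so the count is 9.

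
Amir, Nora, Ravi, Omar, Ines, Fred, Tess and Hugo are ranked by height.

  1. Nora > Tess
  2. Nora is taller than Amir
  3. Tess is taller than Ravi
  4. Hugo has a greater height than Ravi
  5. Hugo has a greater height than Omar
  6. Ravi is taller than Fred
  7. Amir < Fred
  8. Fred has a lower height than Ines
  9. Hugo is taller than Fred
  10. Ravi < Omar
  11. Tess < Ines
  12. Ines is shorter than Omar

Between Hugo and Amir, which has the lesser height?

Amir < Fred and Fred < Ravi give Amir < Ravi.
Then Ravi < Tess extends the chain to Tess.
Then Tess < Ines extends the chain to Ines.
Then Ines < Omar extends the chain to Omar.
Then Omar < Hugo extends the chain to Hugo.
So Amir < Hugo; Amir is the shorter of the two.

Amir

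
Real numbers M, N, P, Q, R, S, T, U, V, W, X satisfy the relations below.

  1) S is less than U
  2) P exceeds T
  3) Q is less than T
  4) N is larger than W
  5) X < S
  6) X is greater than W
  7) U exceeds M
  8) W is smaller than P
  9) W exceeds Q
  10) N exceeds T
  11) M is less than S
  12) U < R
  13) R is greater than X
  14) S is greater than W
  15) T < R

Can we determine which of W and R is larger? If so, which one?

W < X and X < S give W < S.
Then S < U extends the chain to U.
Then U < R extends the chain to R.
So R is larger.

R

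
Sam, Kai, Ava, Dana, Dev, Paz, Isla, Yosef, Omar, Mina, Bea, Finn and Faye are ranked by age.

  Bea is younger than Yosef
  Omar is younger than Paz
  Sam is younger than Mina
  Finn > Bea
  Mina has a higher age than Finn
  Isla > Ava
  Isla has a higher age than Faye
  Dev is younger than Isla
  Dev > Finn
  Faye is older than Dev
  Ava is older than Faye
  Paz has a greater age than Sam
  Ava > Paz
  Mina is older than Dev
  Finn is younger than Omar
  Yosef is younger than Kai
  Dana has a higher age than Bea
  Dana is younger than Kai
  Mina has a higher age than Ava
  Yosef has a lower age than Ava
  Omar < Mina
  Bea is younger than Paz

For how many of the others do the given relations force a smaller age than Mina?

The elements the relations force below Mina are Bea, Finn, Dev, Omar, Yosef, Faye, Sam, Paz, Ava — no chain reaches any other.
That is 9.

9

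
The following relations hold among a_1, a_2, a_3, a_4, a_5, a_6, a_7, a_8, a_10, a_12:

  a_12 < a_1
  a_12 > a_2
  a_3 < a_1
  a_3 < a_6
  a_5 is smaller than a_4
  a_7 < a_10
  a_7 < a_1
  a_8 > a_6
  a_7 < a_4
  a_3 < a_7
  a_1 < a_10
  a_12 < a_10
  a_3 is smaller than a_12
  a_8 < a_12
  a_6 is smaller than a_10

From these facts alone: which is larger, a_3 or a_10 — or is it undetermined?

Link the given pairs in sequence: a_3 < a_6; a_6 < a_8; a_8 < a_12; a_12 < a_1; a_1 < a_10.
Together: a_3 < a_6 < a_8 < a_12 < a_1 < a_10.
So a_10 is larger.

a_10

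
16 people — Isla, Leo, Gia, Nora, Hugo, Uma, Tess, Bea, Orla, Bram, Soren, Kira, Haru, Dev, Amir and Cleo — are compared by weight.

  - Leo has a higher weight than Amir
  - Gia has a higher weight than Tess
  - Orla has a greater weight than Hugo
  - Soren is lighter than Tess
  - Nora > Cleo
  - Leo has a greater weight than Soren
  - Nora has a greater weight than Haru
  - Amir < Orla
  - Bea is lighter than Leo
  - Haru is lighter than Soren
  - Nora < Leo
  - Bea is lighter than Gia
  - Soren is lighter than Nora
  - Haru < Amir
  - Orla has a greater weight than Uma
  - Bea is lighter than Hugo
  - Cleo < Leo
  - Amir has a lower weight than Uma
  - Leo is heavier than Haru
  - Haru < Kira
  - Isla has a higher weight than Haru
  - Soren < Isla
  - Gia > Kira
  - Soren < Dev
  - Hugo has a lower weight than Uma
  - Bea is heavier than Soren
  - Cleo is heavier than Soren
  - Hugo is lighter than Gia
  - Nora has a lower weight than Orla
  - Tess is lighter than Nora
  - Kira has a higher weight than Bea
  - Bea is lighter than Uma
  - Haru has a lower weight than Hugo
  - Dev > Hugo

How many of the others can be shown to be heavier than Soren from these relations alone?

The elements the relations force above Soren are Bea, Hugo, Tess, Cleo, Nora, Kira, Uma, Orla, Dev, Gia, Leo, Isla — no chain reaches any other.
That is 12.

12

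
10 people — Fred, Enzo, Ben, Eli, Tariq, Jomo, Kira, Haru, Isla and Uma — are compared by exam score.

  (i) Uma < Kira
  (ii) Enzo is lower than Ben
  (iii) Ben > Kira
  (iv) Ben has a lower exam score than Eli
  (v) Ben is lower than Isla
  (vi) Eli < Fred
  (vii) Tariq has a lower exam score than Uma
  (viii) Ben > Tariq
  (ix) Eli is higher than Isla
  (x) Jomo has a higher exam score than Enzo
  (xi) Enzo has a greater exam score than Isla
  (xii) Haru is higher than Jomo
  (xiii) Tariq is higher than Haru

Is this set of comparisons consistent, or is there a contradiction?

We have Isla < Enzo stated directly, yet also Enzo < Jomo < Haru < Tariq < Uma < Kira < Ben < Isla by chaining the others — so Enzo < Isla. Contradiction.

inconsistent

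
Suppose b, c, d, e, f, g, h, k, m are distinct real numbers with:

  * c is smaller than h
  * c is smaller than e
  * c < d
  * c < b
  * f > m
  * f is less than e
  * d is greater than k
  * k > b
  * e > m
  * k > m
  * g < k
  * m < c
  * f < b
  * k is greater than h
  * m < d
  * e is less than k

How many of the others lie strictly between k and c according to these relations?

The relations place c below k. An element lies strictly between them when it is forced above c and also forced below k.
Above c: {h, e, b, d}. Below k: {m, f, g, h, e, b}.
Intersection: {h, e, b} — 3.

3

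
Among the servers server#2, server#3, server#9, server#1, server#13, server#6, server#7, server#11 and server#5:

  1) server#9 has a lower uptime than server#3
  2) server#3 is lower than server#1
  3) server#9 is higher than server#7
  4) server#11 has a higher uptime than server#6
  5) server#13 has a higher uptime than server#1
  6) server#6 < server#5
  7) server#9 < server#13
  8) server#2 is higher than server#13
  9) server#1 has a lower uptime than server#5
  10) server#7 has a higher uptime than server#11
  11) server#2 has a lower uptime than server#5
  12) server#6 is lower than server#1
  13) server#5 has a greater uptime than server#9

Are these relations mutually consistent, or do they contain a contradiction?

The single ordering server#6 < server#11 < server#7 < server#9 < server#3 < server#1 < server#13 < server#2 < server#5 satisfies every listed relation, so no contradiction arises.

consistent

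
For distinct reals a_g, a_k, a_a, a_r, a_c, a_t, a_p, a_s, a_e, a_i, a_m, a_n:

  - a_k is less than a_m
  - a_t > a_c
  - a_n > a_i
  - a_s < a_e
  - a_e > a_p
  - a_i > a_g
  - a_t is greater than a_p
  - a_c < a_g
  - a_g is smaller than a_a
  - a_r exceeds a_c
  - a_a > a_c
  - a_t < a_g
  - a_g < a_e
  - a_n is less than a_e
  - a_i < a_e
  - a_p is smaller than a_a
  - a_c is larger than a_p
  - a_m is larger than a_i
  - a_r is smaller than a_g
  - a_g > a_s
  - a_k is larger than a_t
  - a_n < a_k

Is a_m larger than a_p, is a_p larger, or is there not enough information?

a_p < a_c and a_c < a_r give a_p < a_r.
With a_r < a_g: a_p < a_c < a_r < a_g.
Then a_g < a_i extends the chain to a_i.
Then a_i < a_n extends the chain to a_n.
Then a_n < a_k extends the chain to a_k.
Then a_k < a_m extends the chain to a_m.
So a_m is larger.

a_m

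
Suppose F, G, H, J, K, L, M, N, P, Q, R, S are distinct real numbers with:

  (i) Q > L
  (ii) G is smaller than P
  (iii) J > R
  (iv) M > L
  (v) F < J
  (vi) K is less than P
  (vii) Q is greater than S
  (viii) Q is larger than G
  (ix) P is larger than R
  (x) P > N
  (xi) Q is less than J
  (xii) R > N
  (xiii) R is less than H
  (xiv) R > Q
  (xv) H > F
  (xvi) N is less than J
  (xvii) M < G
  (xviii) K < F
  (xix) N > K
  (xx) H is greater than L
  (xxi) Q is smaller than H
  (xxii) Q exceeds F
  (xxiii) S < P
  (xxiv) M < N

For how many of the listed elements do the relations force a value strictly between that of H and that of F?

2

The relations place F below H. An element lies strictly between them when it is forced above F and also forced below H.
Above F: {Q, R, P, J}. Below H: {L, M, G, K, S, Q, N, R}.
Intersection: {Q, R} — 2.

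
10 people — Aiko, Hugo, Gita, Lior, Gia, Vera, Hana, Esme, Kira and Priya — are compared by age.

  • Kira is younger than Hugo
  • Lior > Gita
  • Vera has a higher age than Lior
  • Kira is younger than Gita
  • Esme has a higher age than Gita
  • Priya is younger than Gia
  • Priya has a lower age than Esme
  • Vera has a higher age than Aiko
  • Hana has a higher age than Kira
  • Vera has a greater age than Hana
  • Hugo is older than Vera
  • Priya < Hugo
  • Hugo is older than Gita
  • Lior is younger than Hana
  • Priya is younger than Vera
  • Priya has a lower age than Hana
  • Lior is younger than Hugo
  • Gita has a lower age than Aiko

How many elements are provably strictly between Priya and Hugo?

The relations place Priya below Hugo. An element lies strictly between them when it is forced above Priya and also forced below Hugo.
Above Priya: {Esme, Hana, Gia, Vera}. Below Hugo: {Kira, Gita, Lior, Hana, Aiko, Vera}.
Intersection: {Hana, Vera} — 2.

2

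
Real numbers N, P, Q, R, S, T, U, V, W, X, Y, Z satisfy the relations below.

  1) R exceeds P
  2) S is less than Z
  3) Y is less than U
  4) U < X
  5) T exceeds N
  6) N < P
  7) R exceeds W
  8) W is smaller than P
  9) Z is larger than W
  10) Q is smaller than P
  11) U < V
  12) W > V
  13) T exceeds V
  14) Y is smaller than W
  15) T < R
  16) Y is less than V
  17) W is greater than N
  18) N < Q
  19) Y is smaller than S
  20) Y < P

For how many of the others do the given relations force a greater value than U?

7

The elements the relations force above U are V, W, Z, T, P, R, X — no chain reaches any other.
That is 7.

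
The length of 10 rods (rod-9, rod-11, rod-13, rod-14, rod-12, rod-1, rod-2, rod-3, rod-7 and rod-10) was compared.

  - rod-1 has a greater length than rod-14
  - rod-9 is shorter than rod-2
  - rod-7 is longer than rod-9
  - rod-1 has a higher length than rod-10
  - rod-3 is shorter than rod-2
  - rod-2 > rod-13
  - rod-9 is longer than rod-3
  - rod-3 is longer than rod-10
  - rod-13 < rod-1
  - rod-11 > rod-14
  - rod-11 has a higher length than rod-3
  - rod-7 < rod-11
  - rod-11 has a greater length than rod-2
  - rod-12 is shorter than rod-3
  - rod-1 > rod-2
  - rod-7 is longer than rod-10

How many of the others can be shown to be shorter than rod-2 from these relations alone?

5

Directly below rod-2: rod-3, rod-13, rod-9.
One step further: rod-10, rod-12 (5 so far).
Nothing else is reachable below rod-2; 5 in all.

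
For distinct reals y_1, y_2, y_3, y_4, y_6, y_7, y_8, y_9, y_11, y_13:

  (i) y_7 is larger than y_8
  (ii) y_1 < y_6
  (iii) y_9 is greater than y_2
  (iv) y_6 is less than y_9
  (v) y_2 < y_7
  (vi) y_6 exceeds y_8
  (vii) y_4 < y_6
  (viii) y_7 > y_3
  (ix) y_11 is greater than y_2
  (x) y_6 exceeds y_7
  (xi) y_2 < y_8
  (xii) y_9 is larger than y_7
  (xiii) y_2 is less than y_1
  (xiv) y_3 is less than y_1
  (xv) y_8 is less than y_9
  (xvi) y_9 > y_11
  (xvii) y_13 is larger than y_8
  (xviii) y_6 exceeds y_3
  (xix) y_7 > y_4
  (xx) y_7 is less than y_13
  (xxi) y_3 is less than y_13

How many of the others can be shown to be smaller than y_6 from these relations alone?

From y_6 the given relations immediately reach y_4, y_8, y_3, y_7, y_1.
From those, y_2 — 6 in total.
Nothing else is reachable below y_6; 6 in all.

6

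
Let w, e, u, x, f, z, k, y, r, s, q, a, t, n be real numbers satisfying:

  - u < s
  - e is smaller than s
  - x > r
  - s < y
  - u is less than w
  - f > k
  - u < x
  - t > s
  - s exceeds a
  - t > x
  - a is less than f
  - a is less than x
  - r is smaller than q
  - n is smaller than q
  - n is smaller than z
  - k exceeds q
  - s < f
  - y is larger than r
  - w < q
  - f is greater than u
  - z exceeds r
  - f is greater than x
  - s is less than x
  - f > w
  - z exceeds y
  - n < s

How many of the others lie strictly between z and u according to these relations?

2

Chaining upward from u reaches: w, s, q, y, x, k, t, f.
Chaining downward from z reaches: a, n, e, s, r, y.
Strictly between u and z are those in both lists: s, y — 2 elements.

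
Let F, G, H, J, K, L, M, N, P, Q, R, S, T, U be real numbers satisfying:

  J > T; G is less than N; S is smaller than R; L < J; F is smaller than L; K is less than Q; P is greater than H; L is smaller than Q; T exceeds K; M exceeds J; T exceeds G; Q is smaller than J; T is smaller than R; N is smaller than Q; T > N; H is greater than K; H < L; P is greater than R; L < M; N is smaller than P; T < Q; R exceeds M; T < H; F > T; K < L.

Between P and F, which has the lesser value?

F

F < L < Q < J < M < R < P, by transitivity through L, Q, J, M, R.
So F < P; F is the smaller of the two.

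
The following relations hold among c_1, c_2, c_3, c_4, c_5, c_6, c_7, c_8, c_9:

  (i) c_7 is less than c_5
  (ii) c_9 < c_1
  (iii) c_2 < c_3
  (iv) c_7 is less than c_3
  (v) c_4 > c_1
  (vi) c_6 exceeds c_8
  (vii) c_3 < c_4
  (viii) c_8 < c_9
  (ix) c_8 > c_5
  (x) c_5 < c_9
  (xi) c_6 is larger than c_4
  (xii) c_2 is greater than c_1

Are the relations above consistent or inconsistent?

consistent

The single ordering c_7 < c_5 < c_8 < c_9 < c_1 < c_2 < c_3 < c_4 < c_6 satisfies every listed relation, so no contradiction arises.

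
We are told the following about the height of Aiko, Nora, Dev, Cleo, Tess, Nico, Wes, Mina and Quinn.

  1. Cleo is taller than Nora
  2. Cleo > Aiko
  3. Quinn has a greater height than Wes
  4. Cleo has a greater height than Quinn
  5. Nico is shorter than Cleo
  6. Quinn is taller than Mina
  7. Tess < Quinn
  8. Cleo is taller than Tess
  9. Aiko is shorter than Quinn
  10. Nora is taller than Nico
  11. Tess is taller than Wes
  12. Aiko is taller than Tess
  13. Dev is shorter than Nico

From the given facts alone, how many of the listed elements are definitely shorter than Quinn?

4

The elements the relations force below Quinn are Wes, Tess, Mina, Aiko — no chain reaches any other.
That is 4.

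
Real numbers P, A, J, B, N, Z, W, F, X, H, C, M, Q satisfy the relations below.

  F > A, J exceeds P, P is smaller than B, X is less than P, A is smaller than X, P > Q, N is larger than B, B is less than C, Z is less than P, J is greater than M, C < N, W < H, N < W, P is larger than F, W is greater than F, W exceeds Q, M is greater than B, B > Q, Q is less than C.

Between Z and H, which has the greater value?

Following the relations from Z: Z < P < B < C < N < W < H.
So Z < H; H is the larger of the two.

H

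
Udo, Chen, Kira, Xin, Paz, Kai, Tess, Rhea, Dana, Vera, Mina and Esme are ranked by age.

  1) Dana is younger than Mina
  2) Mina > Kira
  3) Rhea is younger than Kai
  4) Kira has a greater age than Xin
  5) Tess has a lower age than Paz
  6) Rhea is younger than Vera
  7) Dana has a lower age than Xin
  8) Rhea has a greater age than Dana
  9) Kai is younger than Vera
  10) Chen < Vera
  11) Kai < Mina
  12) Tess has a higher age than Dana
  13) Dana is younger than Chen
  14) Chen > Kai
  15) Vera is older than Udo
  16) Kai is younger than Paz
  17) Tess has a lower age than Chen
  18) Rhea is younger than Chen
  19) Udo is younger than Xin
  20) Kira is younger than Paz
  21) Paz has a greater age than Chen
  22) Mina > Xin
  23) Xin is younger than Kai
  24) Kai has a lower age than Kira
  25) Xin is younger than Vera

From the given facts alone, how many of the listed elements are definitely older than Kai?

5

The elements the relations force above Kai are Kira, Chen, Vera, Paz, Mina — no chain reaches any other.
That is 5.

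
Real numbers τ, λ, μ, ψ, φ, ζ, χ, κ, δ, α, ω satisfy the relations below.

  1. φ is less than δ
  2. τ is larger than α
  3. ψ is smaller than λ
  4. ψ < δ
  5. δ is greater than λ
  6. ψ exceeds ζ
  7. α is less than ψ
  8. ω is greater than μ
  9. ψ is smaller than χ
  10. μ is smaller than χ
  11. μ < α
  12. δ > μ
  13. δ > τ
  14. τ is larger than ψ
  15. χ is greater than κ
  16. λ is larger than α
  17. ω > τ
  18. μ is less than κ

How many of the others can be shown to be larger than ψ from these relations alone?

From ψ the given relations immediately reach τ, χ, λ, δ.
From those, ω — 5 in total.
No other element is forced above ψ by the given relations, so the count is 5.

5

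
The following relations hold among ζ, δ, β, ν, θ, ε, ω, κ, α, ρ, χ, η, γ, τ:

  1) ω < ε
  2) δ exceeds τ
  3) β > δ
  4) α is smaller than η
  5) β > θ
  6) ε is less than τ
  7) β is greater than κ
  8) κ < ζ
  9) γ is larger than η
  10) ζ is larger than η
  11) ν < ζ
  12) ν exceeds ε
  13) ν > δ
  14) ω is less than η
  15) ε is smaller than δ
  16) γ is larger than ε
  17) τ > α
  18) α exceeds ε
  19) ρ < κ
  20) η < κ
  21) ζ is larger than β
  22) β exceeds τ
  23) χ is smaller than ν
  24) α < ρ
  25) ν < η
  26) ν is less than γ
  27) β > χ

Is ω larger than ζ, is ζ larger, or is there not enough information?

ζ

Chaining the given relations: ω < ε < α < τ < δ < ν < η < κ < β < ζ.
So ζ is larger.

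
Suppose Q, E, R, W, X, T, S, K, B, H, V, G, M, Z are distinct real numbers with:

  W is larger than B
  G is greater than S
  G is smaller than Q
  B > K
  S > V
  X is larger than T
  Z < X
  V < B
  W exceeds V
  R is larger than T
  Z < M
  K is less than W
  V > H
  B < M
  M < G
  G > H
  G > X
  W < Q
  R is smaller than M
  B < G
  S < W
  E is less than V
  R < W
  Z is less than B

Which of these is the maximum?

Q

H is not greatest since H < V; E is not greatest since E < V; V is not greatest since V < B; S is not greatest since S < W; T is not greatest since T < X; Z is not greatest since Z < M; R is not greatest since R < W; K is not greatest since K < W; B is not greatest since B < W; X is not greatest since X < G; M is not greatest since M < G; G is not greatest since G < Q; W is not greatest since W < Q.
Only Q has nothing above it, so Q is the maximum.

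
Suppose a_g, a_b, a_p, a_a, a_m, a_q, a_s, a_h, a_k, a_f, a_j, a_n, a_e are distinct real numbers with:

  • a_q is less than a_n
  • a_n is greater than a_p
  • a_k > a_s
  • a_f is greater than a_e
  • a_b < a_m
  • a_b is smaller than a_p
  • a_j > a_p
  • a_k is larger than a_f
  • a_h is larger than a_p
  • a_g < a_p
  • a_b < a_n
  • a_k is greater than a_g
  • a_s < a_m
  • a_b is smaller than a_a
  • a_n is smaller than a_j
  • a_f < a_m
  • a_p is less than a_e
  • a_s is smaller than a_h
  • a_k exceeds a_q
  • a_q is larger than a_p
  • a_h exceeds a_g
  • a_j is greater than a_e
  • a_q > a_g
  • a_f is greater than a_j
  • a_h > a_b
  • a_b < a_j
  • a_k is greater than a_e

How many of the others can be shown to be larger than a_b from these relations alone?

10

The elements the relations force above a_b are a_p, a_e, a_q, a_n, a_a, a_j, a_h, a_f, a_m, a_k — no chain reaches any other.
That is 10.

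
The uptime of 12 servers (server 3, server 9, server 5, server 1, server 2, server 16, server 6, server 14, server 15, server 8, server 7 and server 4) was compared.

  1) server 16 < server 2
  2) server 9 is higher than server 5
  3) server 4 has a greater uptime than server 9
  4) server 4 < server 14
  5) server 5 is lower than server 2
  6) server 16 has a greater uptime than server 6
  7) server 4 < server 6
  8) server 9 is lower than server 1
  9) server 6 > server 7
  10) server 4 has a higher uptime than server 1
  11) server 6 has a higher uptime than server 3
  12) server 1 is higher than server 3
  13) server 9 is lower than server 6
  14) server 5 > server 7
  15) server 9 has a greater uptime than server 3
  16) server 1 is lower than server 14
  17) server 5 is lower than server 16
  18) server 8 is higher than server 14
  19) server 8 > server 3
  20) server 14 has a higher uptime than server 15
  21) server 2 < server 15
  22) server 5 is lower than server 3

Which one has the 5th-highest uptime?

Piecing the relations together gives one ordering: server 7 < server 5 < server 3 < server 9 < server 1 < server 4 < server 6 < server 16 < server 2 < server 15 < server 14 < server 8.
Counting 5 from the largest end gives server 16.

server 16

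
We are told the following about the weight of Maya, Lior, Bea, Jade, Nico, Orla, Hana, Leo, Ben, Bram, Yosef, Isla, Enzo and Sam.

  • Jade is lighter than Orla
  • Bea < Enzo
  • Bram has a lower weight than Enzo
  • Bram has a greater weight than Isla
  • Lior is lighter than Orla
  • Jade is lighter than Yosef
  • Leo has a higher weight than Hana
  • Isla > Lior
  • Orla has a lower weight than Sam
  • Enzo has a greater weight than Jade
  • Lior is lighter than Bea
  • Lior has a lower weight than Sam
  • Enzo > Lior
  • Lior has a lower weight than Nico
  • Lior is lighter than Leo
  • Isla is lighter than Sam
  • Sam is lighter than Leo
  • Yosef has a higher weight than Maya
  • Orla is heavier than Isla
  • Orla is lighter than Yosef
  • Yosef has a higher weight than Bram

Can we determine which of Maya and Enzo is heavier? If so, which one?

Following every chain through Maya: above Maya we get Yosef.
Enzo is not reached, and no chain runs the other way from Enzo to Maya.
So the given relations leave the order of Maya and Enzo undetermined.

undetermined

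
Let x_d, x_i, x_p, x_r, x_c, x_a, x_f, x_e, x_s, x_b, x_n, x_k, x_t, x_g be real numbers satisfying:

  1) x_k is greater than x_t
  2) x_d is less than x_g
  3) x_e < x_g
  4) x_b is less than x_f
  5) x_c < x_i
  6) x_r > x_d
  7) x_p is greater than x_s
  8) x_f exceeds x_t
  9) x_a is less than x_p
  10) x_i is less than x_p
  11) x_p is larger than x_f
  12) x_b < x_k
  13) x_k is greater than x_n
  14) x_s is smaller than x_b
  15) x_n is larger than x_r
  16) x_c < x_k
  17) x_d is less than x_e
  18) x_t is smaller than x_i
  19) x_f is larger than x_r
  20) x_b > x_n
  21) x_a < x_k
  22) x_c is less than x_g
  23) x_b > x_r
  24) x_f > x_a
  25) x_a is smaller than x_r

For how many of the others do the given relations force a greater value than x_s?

4

Directly above x_s: x_b, x_p.
One step further: x_k, x_f (4 so far).
No other element is forced above x_s by the given relations, so the count is 4.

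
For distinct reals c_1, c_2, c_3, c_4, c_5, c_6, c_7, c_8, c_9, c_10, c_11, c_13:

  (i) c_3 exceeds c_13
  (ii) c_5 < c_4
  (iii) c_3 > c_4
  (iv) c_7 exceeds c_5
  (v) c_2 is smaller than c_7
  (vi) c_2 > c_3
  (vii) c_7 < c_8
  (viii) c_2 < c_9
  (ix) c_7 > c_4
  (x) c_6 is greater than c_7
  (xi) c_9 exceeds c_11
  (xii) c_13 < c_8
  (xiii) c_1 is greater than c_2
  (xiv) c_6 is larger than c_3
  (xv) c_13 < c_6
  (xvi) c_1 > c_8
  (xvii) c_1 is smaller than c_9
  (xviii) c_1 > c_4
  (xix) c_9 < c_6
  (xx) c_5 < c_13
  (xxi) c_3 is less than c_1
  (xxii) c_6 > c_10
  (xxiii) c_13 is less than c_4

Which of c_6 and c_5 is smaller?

c_5 < c_13 and c_13 < c_4 give c_5 < c_4.
With c_4 < c_3: c_5 < c_13 < c_4 < c_3.
With c_3 < c_2: c_5 < c_13 < c_4 < c_3 < c_2.
With c_2 < c_7: c_5 < c_13 < c_4 < c_3 < c_2 < c_7.
With c_7 < c_8: c_5 < c_13 < c_4 < c_3 < c_2 < c_7 < c_8.
With c_8 < c_1: c_5 < c_13 < c_4 < c_3 < c_2 < c_7 < c_8 < c_1.
With c_1 < c_9: c_5 < c_13 < c_4 < c_3 < c_2 < c_7 < c_8 < c_1 < c_9.
With c_9 < c_6: c_5 < c_13 < c_4 < c_3 < c_2 < c_7 < c_8 < c_1 < c_9 < c_6.
So c_5 < c_6; c_5 is the smaller of the two.

c_5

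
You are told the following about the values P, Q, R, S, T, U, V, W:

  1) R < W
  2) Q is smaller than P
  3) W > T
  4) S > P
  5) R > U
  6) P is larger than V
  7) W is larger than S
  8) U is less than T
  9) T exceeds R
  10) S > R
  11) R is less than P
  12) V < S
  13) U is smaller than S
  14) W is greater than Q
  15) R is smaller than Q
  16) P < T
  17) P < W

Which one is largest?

Chaining downward from W: directly below it, R, Q, P, S, T; then V, U.
That covers every other element, and nothing is given above W, so W is the largest.

W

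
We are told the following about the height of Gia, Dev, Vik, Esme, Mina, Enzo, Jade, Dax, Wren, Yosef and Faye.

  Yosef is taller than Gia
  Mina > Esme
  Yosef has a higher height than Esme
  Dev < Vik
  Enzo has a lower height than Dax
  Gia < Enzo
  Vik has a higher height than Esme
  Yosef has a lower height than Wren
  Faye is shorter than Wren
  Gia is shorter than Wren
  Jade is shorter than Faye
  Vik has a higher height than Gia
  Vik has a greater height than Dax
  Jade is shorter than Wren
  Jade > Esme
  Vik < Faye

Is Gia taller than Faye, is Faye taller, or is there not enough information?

Gia < Enzo < Dax < Vik < Faye, by transitivity through Enzo, Dax, Vik.
So Faye is taller.

Faye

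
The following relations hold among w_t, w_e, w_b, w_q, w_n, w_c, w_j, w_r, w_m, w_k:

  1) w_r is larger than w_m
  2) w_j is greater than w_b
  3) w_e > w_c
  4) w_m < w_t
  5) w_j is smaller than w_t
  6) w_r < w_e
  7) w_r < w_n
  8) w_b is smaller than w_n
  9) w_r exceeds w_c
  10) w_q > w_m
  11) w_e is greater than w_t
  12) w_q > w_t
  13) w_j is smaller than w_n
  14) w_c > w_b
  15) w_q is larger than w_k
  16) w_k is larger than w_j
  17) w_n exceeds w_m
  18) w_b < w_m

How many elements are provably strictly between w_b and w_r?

2

Chaining upward from w_b reaches: w_j, w_c, w_m, w_k, w_t, w_q, w_e, w_n.
Chaining downward from w_r reaches: w_c, w_m.
Strictly between w_b and w_r are those in both lists: w_c, w_m — 2 elements.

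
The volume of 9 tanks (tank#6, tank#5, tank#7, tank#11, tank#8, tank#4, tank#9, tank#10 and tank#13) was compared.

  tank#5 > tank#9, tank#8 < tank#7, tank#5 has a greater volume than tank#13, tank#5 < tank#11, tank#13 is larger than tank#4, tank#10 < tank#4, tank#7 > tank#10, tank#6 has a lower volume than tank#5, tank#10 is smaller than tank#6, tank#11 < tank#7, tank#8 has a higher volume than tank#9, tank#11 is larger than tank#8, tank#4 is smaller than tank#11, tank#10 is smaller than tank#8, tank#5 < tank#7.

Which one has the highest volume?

Chaining downward from tank#7: directly below it, tank#10, tank#8, tank#5, tank#11; then tank#4, tank#6, tank#9, tank#13.
That covers every other element, and nothing is given above tank#7, so tank#7 is the highest volume.

tank#7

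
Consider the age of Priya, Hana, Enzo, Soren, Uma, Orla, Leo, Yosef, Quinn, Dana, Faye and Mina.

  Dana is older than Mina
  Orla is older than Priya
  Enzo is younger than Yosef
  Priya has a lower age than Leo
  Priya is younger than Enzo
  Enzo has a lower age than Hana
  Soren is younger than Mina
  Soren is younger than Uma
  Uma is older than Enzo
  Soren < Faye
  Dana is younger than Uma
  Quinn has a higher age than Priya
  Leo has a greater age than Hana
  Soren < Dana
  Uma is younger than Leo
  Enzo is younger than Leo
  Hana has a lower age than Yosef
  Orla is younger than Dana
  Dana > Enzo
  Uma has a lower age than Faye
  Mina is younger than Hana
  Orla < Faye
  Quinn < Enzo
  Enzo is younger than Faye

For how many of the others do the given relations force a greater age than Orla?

4

The elements the relations force above Orla are Dana, Uma, Faye, Leo — no chain reaches any other.
That is 4.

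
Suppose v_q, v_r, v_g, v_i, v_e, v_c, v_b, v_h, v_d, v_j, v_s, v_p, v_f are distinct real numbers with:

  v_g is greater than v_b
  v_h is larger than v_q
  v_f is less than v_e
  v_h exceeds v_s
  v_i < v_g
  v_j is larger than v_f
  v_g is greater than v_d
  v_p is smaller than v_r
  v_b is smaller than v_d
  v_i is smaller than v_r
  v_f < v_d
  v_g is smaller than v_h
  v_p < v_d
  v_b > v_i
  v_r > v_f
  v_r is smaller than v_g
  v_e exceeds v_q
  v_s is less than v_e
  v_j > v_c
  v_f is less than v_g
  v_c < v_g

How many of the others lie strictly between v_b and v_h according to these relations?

The relations place v_b below v_h. An element lies strictly between them when it is forced above v_b and also forced below v_h.
Above v_b: {v_d, v_g}. Below v_h: {v_s, v_i, v_f, v_p, v_q, v_d, v_r, v_c, v_g}.
Intersection: {v_d, v_g} — 2.

2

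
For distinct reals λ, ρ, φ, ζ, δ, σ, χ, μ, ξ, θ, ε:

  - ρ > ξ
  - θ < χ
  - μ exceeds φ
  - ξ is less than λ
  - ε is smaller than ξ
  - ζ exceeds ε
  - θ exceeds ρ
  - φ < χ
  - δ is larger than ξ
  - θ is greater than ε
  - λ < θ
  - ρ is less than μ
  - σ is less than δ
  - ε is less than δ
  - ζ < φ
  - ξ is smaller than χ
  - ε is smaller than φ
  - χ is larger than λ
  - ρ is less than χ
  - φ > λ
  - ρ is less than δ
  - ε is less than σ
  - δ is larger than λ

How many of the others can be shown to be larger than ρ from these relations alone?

4

The elements the relations force above ρ are δ, θ, μ, χ — no chain reaches any other.
That is 4.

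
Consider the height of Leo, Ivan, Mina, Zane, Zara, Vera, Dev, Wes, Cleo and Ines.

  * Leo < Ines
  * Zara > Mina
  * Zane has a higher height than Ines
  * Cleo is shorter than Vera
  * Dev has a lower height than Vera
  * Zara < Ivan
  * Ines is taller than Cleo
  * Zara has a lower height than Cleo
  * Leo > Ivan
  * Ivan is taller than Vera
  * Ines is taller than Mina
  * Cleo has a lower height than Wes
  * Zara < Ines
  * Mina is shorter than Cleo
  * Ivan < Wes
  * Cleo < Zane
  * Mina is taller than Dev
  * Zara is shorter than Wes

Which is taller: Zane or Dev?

Dev < Mina < Zara < Cleo < Vera < Ivan < Leo < Ines < Zane, by transitivity through Mina, Zara, Cleo, Vera, Ivan, Leo, Ines.
So Dev < Zane; Zane is the taller of the two.

Zane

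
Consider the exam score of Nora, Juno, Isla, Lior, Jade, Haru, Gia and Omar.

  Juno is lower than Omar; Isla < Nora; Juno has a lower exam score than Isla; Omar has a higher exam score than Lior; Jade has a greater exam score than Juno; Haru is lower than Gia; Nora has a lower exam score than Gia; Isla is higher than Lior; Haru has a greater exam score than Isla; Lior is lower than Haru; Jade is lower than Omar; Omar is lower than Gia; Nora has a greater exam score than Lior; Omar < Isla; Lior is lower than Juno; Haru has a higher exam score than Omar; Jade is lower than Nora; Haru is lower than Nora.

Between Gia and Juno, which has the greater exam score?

Link the given pairs in sequence: Juno < Jade; Jade < Omar; Omar < Isla; Isla < Haru; Haru < Nora; Nora < Gia.
Chaining these gives Juno < Jade < Omar < Isla < Haru < Nora < Gia.
So Juno < Gia; Gia is the higher of the two.

Gia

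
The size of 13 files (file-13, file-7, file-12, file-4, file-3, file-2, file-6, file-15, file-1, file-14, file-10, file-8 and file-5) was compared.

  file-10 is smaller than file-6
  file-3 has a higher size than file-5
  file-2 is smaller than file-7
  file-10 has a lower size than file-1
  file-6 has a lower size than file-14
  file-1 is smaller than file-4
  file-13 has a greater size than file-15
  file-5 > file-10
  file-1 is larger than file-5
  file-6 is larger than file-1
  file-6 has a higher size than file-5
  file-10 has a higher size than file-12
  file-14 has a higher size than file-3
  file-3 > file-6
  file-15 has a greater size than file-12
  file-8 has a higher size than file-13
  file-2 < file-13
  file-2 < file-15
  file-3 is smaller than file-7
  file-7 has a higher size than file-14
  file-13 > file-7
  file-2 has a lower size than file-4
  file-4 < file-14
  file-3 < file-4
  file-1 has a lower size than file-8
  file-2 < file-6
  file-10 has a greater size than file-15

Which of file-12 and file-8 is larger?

file-12 < file-15 and file-15 < file-10 give file-12 < file-10.
Then file-10 < file-5 extends the chain to file-5.
With file-5 < file-1: file-12 < file-15 < file-10 < file-5 < file-1.
With file-1 < file-6: file-12 < file-15 < file-10 < file-5 < file-1 < file-6.
Then file-6 < file-3 extends the chain to file-3.
With file-3 < file-4: file-12 < file-15 < file-10 < file-5 < file-1 < file-6 < file-3 < file-4.
Then file-4 < file-14 extends the chain to file-14.
Then file-14 < file-7 extends the chain to file-7.
With file-7 < file-13: file-12 < file-15 < file-10 < file-5 < file-1 < file-6 < file-3 < file-4 < file-14 < file-7 < file-13.
Then file-13 < file-8 extends the chain to file-8.
So file-12 < file-8; file-8 is the larger of the two.

file-8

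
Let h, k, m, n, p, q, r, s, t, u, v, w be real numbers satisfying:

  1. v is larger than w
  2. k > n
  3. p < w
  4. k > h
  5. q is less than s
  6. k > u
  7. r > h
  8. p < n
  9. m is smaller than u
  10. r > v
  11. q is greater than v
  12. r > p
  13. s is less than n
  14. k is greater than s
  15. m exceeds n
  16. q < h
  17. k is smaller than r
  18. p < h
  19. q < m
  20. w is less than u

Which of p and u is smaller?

Link the given pairs in sequence: p < w; w < v; v < q; q < s; s < n; n < m; m < u.
Chaining these gives p < w < v < q < s < n < m < u.
So p < u; p is the smaller of the two.

p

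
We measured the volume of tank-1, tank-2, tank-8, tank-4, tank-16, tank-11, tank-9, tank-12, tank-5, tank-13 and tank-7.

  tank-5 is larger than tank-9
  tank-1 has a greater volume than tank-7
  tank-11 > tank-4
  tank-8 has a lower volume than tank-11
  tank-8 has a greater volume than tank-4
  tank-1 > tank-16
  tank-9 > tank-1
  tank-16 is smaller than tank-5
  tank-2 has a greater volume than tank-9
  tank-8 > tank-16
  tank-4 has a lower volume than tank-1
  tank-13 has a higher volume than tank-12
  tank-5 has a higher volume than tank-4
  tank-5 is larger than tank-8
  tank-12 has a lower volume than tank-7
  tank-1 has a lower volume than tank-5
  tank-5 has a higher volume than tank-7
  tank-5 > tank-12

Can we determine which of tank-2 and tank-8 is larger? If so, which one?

undetermined

Following every chain through tank-8: above tank-8 we get tank-11, tank-5; below tank-8 we get tank-4, tank-16.
tank-2 is not reached, and no chain runs the other way from tank-2 to tank-8.
So the given relations leave the order of tank-8 and tank-2 undetermined.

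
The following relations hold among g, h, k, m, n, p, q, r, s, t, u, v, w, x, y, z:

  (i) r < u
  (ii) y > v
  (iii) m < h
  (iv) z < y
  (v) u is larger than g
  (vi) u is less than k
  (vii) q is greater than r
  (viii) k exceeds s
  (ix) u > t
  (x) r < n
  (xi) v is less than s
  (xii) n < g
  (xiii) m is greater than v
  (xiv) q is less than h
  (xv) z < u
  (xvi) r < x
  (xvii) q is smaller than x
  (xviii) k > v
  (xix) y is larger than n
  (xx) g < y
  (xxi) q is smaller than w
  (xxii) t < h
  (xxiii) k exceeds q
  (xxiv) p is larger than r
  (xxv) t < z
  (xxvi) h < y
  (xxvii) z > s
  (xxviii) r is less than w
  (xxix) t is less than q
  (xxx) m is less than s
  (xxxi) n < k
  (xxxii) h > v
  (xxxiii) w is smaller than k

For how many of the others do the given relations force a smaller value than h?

5

Directly below h: t, v, q, m.
One step further: r (5 so far).
No other element is forced below h by the given relations, so the count is 5.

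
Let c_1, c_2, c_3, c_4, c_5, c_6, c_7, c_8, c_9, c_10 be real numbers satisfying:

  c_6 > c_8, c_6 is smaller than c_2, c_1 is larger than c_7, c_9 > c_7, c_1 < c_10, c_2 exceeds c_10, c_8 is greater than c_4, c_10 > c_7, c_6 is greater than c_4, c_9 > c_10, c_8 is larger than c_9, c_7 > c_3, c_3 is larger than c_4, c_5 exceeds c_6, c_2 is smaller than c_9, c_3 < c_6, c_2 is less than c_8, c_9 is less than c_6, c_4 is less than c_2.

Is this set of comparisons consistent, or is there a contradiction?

inconsistent

We have c_6 < c_2 stated directly, yet also c_2 < c_9 < c_8 < c_6 by chaining the others — so c_2 < c_6. Contradiction.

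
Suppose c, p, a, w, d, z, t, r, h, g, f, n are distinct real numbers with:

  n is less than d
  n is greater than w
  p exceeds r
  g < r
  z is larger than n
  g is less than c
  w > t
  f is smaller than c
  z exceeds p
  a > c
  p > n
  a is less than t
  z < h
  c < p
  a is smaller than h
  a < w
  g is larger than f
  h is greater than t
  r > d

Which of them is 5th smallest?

t

Chaining the given pairs: f < g < c < a < t < w < n < d < r < p < z < h.
The 5th smallest is t.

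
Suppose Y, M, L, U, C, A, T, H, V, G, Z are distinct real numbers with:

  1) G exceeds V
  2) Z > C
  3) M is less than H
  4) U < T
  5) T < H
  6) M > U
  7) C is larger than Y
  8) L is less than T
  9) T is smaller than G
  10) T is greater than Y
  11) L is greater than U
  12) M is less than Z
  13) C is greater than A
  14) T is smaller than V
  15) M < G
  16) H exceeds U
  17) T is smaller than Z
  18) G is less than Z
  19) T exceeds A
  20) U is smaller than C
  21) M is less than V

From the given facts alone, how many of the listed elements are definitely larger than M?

4

From M the given relations immediately reach V, G, H, Z.
Nothing else is reachable above M; 4 in all.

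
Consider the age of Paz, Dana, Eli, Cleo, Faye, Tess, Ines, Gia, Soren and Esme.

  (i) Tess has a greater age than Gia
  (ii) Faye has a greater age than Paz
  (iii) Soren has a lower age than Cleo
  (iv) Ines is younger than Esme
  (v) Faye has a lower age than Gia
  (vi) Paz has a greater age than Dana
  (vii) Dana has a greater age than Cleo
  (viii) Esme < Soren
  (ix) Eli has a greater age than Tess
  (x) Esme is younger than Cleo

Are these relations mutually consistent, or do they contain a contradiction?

The single ordering Ines < Esme < Soren < Cleo < Dana < Paz < Faye < Gia < Tess < Eli satisfies every listed relation, so no contradiction arises.

consistent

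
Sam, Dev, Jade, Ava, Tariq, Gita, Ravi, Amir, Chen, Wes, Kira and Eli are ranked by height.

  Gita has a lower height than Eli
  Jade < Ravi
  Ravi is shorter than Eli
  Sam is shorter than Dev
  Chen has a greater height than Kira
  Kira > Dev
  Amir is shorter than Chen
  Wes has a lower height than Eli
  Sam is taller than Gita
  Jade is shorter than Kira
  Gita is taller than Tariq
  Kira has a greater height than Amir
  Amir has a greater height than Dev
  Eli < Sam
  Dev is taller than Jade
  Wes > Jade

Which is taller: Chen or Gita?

Chen

Following the relations from Gita: Gita < Sam < Dev < Amir < Kira < Chen.
So Gita < Chen; Chen is the taller of the two.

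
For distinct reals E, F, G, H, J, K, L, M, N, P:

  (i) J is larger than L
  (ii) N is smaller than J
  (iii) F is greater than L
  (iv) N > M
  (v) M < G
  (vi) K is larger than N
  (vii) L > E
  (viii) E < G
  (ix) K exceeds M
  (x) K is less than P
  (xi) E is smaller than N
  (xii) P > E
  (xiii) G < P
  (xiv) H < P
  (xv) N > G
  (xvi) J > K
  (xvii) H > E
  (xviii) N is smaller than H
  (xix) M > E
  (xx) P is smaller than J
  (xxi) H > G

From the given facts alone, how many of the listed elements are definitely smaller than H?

From H the given relations immediately reach E, G, N.
From those, M — 4 in total.
Nothing else is reachable below H; 4 in all.

4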